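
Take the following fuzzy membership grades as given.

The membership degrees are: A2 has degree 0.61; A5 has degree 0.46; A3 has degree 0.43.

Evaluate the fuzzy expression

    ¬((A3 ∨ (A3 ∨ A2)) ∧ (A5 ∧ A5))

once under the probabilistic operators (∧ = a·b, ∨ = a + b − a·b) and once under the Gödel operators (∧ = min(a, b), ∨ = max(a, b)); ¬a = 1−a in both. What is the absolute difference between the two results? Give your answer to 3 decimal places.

Under probabilistic:
  A3 ∨ A2 = a + b − a·b on (0.4300, 0.6100) = 0.7777
  A3 ∨ (A3 ∨ A2) = a + b − a·b on (0.4300, 0.7777) = 0.8733
  A5 ∧ A5 = a·b on (0.4600, 0.4600) = 0.2116
  (A3 ∨ (A3 ∨ A2)) ∧ (A5 ∧ A5) = a·b on (0.8733, 0.2116) = 0.1848
  ¬((A3 ∨ (A3 ∨ A2)) ∧ (A5 ∧ A5)) = 1 − 0.1848 = 0.8152
  → value = 0.8152
Under Gödel:
  A3 ∨ A2 = max(a, b) on (0.43, 0.61) = 0.61
  A3 ∨ (A3 ∨ A2) = max(a, b) on (0.43, 0.61) = 0.61
  A5 ∧ A5 = min(a, b) on (0.46, 0.46) = 0.46
  (A3 ∨ (A3 ∨ A2)) ∧ (A5 ∧ A5) = min(a, b) on (0.61, 0.46) = 0.46
  ¬((A3 ∨ (A3 ∨ A2)) ∧ (A5 ∧ A5)) = 1 − 0.46 = 0.54
  → value = 0.5400
|0.8152 − 0.5400| = 0.275

0.275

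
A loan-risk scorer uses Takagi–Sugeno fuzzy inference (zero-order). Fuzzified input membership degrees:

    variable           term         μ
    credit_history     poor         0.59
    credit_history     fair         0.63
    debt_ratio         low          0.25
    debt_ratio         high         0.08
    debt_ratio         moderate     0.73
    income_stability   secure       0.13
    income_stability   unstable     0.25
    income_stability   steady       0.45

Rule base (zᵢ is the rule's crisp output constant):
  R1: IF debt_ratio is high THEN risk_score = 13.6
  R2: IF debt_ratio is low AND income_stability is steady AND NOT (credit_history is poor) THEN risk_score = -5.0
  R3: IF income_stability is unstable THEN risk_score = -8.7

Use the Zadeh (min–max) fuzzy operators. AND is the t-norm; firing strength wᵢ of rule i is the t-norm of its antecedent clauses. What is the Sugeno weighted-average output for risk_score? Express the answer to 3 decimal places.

R1 (z=13.6): high=0.08 → w = 0.08
R2 (z=-5.0): low=0.25, steady=0.45, ¬poor=1−0.59=0.41; AND[min(a, b)] → w = 0.25
R3 (z=-8.7): unstable=0.25 → w = 0.25
Weighted average = (0.08·13.6 + 0.25·-5.0 + 0.25·-8.7) / (0.08 + 0.25 + 0.25)
  = -2.3370 / 0.5800 = -4.029

-4.029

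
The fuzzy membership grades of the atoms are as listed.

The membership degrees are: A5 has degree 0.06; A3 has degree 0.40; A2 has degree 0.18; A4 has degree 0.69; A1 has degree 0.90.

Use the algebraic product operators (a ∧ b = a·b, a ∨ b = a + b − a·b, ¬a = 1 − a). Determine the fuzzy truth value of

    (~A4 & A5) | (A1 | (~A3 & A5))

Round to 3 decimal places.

0.905

~A4 = 1 − 0.6900 = 0.3100
~A4 & A5 = a·b on (0.3100, 0.0600) = 0.0186
~A3 = 1 − 0.4000 = 0.6000
~A3 & A5 = a·b on (0.6000, 0.0600) = 0.0360
A1 | (~A3 & A5) = a + b − a·b on (0.9000, 0.0360) = 0.9036
(~A4 & A5) | (A1 | (~A3 & A5)) = a + b − a·b on (0.0186, 0.9036) = 0.9054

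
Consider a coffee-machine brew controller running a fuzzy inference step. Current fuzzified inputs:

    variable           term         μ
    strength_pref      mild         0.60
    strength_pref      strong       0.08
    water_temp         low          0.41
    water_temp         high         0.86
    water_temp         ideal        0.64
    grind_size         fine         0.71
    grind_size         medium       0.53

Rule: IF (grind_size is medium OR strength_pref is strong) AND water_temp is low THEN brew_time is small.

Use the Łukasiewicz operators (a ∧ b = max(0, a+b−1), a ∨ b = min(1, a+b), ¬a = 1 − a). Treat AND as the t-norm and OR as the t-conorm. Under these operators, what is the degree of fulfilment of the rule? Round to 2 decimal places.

firing strength: (medium=0.53 OR strong=0.08) = 0.61; AND[max(0, a+b−1)] with low=0.41 → w = 0.02

0.02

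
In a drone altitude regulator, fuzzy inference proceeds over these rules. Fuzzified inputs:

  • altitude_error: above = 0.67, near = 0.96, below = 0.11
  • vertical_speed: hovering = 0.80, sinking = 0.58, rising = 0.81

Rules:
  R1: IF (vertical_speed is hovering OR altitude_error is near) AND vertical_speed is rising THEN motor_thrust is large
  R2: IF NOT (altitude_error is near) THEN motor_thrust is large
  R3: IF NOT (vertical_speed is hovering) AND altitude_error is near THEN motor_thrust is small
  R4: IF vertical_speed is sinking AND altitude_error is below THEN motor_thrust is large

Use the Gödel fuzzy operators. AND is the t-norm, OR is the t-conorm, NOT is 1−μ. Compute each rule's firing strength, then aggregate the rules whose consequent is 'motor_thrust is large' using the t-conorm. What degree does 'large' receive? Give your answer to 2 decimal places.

0.81

R1: (hovering=0.80 OR near=0.96) = 0.96; AND[min(a, b)] with rising=0.81 → w = 0.81
R2: ¬near=1−0.96=0.04 → w = 0.04
R3: ¬hovering=1−0.80=0.20, near=0.96; AND[min(a, b)] → w = 0.20
R4: sinking=0.58, below=0.11; AND[min(a, b)] → w = 0.11
Rules with consequent 'large': {R1, R2, R4} → strengths 0.81, 0.04, 0.11
Aggregate via t-conorm [max(a, b)]: 0.81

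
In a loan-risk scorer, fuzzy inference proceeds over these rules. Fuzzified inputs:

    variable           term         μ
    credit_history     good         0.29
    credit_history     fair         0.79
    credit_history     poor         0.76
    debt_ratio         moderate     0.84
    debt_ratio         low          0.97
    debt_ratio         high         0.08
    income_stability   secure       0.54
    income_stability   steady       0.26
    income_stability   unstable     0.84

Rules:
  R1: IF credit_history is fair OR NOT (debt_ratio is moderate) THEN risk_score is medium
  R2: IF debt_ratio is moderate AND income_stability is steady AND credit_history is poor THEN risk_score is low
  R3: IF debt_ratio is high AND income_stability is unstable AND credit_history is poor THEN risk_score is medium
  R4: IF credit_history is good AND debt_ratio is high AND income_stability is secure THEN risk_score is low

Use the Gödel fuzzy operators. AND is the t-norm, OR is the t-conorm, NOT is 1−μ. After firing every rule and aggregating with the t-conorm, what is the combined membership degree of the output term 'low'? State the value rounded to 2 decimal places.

0.26

R1: fair=0.79, ¬moderate=1−0.84=0.16; OR[max(a, b)] → w = 0.79
R2: moderate=0.84, steady=0.26, poor=0.76; AND[min(a, b)] → w = 0.26
R3: high=0.08, unstable=0.84, poor=0.76; AND[min(a, b)] → w = 0.08
R4: good=0.29, high=0.08, secure=0.54; AND[min(a, b)] → w = 0.08
Rules with consequent 'low': {R2, R4} → strengths 0.26, 0.08
Aggregate via t-conorm [max(a, b)]: 0.26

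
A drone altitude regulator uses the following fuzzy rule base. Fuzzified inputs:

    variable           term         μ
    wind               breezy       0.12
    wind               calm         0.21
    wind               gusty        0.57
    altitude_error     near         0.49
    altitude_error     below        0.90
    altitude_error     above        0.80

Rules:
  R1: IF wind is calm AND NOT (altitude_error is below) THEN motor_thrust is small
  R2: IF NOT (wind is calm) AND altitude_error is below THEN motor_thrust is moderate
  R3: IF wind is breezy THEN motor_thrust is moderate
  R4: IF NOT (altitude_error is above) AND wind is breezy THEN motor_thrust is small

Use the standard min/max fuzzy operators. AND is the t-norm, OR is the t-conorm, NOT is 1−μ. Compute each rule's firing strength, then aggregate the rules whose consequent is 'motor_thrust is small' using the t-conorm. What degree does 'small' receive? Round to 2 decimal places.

0.12

R1: calm=0.21, ¬below=1−0.90=0.10; AND[min(a, b)] → w = 0.10
R2: ¬calm=1−0.21=0.79, below=0.90; AND[min(a, b)] → w = 0.79
R3: breezy=0.12 → w = 0.12
R4: ¬above=1−0.80=0.20, breezy=0.12; AND[min(a, b)] → w = 0.12
Rules with consequent 'small': {R1, R4} → strengths 0.10, 0.12
Aggregate via t-conorm [max(a, b)]: 0.12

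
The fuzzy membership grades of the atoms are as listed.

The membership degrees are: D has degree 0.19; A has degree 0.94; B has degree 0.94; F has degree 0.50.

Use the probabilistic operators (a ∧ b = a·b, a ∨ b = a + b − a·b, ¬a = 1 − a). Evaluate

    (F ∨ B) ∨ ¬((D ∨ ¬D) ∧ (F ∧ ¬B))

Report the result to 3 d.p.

F ∨ B = a + b − a·b on (0.5000, 0.9400) = 0.9700
¬D = 1 − 0.1900 = 0.8100
D ∨ ¬D = a + b − a·b on (0.1900, 0.8100) = 0.8461
¬B = 1 − 0.9400 = 0.0600
F ∧ ¬B = a·b on (0.5000, 0.0600) = 0.0300
(D ∨ ¬D) ∧ (F ∧ ¬B) = a·b on (0.8461, 0.0300) = 0.0254
¬((D ∨ ¬D) ∧ (F ∧ ¬B)) = 1 − 0.0254 = 0.9746
(F ∨ B) ∨ ¬((D ∨ ¬D) ∧ (F ∧ ¬B)) = a + b − a·b on (0.9700, 0.9746) = 0.9992

0.999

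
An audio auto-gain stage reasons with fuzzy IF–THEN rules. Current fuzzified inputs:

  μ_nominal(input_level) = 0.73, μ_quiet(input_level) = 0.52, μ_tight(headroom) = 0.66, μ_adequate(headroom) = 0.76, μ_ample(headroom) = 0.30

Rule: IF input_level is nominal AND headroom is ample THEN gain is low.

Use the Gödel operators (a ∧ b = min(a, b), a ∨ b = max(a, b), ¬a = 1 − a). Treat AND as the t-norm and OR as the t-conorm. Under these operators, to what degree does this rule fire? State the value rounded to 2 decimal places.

firing strength: nominal=0.73, ample=0.30; AND[min(a, b)] → w = 0.30

0.30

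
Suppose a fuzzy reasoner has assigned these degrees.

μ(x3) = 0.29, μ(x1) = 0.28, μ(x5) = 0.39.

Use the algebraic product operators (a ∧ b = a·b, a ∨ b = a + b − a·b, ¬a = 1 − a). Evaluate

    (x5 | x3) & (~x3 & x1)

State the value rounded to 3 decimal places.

x5 | x3 = a + b − a·b on (0.3900, 0.2900) = 0.5669
~x3 = 1 − 0.2900 = 0.7100
~x3 & x1 = a·b on (0.7100, 0.2800) = 0.1988
(x5 | x3) & (~x3 & x1) = a·b on (0.5669, 0.1988) = 0.1127

0.113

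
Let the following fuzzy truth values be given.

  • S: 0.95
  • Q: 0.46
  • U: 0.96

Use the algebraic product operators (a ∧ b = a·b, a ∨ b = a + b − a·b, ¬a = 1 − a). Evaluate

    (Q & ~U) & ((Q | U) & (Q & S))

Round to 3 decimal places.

0.008

~U = 1 − 0.9600 = 0.0400
Q & ~U = a·b on (0.4600, 0.0400) = 0.0184
Q | U = a + b − a·b on (0.4600, 0.9600) = 0.9784
Q & S = a·b on (0.4600, 0.9500) = 0.4370
(Q | U) & (Q & S) = a·b on (0.9784, 0.4370) = 0.4276
(Q & ~U) & ((Q | U) & (Q & S)) = a·b on (0.0184, 0.4276) = 0.0079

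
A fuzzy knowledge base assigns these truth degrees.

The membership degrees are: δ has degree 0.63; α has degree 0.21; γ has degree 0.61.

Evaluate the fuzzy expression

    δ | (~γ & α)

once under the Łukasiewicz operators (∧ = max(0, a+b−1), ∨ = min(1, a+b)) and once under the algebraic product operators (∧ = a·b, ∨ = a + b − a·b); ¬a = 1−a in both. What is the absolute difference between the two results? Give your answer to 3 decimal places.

0.030

Under Łukasiewicz:
  ~γ = 1 − 0.61 = 0.39
  ~γ & α = max(0, a+b−1) on (0.39, 0.21) = 0.00
  δ | (~γ & α) = min(1, a+b) on (0.63, 0.00) = 0.63
  → value = 0.6300
Under algebraic product:
  ~γ = 1 − 0.6100 = 0.3900
  ~γ & α = a·b on (0.3900, 0.2100) = 0.0819
  δ | (~γ & α) = a + b − a·b on (0.6300, 0.0819) = 0.6603
  → value = 0.6603
|0.6300 − 0.6603| = 0.030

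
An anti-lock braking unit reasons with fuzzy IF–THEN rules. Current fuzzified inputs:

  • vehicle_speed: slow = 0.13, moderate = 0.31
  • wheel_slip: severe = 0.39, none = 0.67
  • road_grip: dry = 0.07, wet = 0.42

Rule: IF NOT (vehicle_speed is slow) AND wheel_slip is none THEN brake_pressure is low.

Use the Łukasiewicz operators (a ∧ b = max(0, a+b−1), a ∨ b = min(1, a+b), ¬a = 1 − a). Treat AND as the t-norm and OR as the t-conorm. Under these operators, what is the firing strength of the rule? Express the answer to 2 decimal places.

firing strength: ¬slow=1−0.13=0.87, none=0.67; AND[max(0, a+b−1)] → w = 0.54

0.54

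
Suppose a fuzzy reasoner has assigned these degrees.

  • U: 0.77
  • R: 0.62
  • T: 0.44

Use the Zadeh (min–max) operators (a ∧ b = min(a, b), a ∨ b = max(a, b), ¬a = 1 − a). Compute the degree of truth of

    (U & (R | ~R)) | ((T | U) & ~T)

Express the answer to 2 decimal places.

~R = 1 − 0.62 = 0.38
R | ~R = max(a, b) on (0.62, 0.38) = 0.62
U & (R | ~R) = min(a, b) on (0.77, 0.62) = 0.62
T | U = max(a, b) on (0.44, 0.77) = 0.77
~T = 1 − 0.44 = 0.56
(T | U) & ~T = min(a, b) on (0.77, 0.56) = 0.56
(U & (R | ~R)) | ((T | U) & ~T) = max(a, b) on (0.62, 0.56) = 0.62

0.62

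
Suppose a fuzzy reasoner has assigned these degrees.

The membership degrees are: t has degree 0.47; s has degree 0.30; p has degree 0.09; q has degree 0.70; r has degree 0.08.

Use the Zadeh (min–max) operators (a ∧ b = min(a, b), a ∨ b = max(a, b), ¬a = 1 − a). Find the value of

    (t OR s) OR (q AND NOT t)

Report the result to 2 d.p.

t OR s = max(a, b) on (0.47, 0.30) = 0.47
NOT t = 1 − 0.47 = 0.53
q AND NOT t = min(a, b) on (0.70, 0.53) = 0.53
(t OR s) OR (q AND NOT t) = max(a, b) on (0.47, 0.53) = 0.53

0.53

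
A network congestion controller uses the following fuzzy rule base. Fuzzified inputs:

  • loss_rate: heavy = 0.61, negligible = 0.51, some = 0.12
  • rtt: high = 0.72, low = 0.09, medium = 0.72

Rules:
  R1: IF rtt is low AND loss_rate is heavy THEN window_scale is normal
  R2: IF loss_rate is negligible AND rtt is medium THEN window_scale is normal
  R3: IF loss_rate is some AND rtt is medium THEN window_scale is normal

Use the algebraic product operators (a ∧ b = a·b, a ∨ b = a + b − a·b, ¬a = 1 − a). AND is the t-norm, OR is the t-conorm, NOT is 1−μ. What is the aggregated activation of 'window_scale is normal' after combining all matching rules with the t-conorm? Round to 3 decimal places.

0.454

R1: low=0.09, heavy=0.61; AND[a·b] → w = 0.0549
R2: negligible=0.51, medium=0.72; AND[a·b] → w = 0.3672
R3: some=0.12, medium=0.72; AND[a·b] → w = 0.0864
Rules with consequent 'normal': {R1, R2, R3} → strengths 0.0549, 0.3672, 0.0864
Aggregate via t-conorm [a + b − a·b]: 0.4536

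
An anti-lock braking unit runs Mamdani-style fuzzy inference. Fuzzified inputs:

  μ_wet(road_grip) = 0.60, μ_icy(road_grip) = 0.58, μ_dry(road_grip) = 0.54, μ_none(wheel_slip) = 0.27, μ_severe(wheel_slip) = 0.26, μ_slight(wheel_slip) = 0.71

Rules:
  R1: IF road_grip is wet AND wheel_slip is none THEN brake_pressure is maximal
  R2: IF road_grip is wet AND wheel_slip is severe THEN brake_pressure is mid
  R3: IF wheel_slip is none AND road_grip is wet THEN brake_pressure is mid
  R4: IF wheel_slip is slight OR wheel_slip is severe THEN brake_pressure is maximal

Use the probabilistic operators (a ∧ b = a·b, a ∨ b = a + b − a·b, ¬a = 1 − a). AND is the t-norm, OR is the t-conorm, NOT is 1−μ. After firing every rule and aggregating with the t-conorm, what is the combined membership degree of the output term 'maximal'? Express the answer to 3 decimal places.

R1: wet=0.60, none=0.27; AND[a·b] → w = 0.1620
R2: wet=0.60, severe=0.26; AND[a·b] → w = 0.1560
R3: none=0.27, wet=0.60; AND[a·b] → w = 0.1620
R4: slight=0.71, severe=0.26; OR[a + b − a·b] → w = 0.7854
Rules with consequent 'maximal': {R1, R4} → strengths 0.1620, 0.7854
Aggregate via t-conorm [a + b − a·b]: 0.8202

0.820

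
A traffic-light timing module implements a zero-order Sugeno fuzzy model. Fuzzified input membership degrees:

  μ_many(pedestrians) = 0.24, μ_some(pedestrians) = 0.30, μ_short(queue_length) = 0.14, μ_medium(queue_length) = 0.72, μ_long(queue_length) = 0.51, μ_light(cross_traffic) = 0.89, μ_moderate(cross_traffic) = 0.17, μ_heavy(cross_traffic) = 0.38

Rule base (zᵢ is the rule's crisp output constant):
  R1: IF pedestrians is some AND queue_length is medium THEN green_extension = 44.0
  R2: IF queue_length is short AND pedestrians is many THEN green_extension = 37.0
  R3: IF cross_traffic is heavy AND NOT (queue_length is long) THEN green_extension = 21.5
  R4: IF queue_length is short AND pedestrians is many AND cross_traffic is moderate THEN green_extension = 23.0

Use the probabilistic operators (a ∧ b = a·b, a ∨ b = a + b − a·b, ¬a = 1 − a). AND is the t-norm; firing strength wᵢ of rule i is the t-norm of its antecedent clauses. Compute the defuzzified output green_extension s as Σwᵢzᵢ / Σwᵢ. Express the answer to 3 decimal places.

33.707

R1 (z=44.0): some=0.30, medium=0.72; AND[a·b] → w = 0.2160
R2 (z=37.0): short=0.14, many=0.24; AND[a·b] → w = 0.0336
R3 (z=21.5): heavy=0.38, ¬long=1−0.51=0.49; AND[a·b] → w = 0.1862
R4 (z=23.0): short=0.14, many=0.24, moderate=0.17; AND[a·b] → w = 0.0057
Weighted average = (0.2160·44.0 + 0.0336·37.0 + 0.1862·21.5 + 0.0057·23.0) / (0.2160 + 0.0336 + 0.1862 + 0.0057)
  = 14.8819 / 0.4415 = 33.707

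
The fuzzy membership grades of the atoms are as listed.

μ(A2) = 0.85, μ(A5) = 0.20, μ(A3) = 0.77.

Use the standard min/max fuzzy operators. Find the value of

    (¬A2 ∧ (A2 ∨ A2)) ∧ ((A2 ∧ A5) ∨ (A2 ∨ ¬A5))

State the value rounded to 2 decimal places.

¬A2 = 1 − 0.85 = 0.15
A2 ∨ A2 = max(a, b) on (0.85, 0.85) = 0.85
¬A2 ∧ (A2 ∨ A2) = min(a, b) on (0.15, 0.85) = 0.15
A2 ∧ A5 = min(a, b) on (0.85, 0.20) = 0.20
¬A5 = 1 − 0.20 = 0.80
A2 ∨ ¬A5 = max(a, b) on (0.85, 0.80) = 0.85
(A2 ∧ A5) ∨ (A2 ∨ ¬A5) = max(a, b) on (0.20, 0.85) = 0.85
(¬A2 ∧ (A2 ∨ A2)) ∧ ((A2 ∧ A5) ∨ (A2 ∨ ¬A5)) = min(a, b) on (0.15, 0.85) = 0.15

0.15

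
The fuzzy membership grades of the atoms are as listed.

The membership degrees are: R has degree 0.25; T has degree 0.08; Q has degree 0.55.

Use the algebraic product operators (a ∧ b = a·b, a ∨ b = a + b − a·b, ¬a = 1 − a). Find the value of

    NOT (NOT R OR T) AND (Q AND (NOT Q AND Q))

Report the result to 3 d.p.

0.031

NOT R = 1 − 0.2500 = 0.7500
NOT R OR T = a + b − a·b on (0.7500, 0.0800) = 0.7700
NOT (NOT R OR T) = 1 − 0.7700 = 0.2300
NOT Q = 1 − 0.5500 = 0.4500
NOT Q AND Q = a·b on (0.4500, 0.5500) = 0.2475
Q AND (NOT Q AND Q) = a·b on (0.5500, 0.2475) = 0.1361
NOT (NOT R OR T) AND (Q AND (NOT Q AND Q)) = a·b on (0.2300, 0.1361) = 0.0313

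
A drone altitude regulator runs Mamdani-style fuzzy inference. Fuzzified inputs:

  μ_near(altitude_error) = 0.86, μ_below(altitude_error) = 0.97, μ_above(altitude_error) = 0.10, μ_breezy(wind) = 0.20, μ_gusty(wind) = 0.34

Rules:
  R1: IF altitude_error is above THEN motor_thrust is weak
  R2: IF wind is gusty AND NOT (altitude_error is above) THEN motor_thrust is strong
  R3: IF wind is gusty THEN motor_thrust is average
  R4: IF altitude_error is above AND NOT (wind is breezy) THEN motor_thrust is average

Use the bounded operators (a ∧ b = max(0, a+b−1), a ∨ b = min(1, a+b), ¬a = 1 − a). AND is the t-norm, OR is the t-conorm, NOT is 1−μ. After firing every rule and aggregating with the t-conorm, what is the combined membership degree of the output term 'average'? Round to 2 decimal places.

0.34

R1: above=0.10 → w = 0.10
R2: gusty=0.34, ¬above=1−0.10=0.90; AND[max(0, a+b−1)] → w = 0.24
R3: gusty=0.34 → w = 0.34
R4: above=0.10, ¬breezy=1−0.20=0.80; AND[max(0, a+b−1)] → w = 0.00
Rules with consequent 'average': {R3, R4} → strengths 0.34, 0.00
Aggregate via t-conorm [min(1, a+b)]: 0.34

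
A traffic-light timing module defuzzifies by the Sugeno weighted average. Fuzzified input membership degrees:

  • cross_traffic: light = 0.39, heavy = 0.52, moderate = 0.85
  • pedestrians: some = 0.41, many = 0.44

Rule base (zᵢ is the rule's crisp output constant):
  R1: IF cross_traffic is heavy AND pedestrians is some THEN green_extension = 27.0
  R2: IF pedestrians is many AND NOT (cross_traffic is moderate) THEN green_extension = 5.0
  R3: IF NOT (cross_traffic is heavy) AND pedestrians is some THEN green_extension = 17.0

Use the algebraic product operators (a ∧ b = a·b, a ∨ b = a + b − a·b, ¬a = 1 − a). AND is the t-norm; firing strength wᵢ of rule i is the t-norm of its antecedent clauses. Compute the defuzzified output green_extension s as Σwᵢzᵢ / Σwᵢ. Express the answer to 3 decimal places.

R1 (z=27.0): heavy=0.52, some=0.41; AND[a·b] → w = 0.2132
R2 (z=5.0): many=0.44, ¬moderate=1−0.85=0.15; AND[a·b] → w = 0.0660
R3 (z=17.0): ¬heavy=1−0.52=0.48, some=0.41; AND[a·b] → w = 0.1968
Weighted average = (0.2132·27.0 + 0.0660·5.0 + 0.1968·17.0) / (0.2132 + 0.0660 + 0.1968)
  = 9.4320 / 0.4760 = 19.815

19.815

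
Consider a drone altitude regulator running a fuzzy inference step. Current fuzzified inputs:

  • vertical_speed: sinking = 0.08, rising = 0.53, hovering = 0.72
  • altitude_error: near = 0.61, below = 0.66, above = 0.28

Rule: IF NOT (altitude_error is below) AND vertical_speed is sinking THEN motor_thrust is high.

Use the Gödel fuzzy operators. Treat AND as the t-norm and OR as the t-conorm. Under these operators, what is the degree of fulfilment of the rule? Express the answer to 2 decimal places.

0.08

firing strength: ¬below=1−0.66=0.34, sinking=0.08; AND[min(a, b)] → w = 0.08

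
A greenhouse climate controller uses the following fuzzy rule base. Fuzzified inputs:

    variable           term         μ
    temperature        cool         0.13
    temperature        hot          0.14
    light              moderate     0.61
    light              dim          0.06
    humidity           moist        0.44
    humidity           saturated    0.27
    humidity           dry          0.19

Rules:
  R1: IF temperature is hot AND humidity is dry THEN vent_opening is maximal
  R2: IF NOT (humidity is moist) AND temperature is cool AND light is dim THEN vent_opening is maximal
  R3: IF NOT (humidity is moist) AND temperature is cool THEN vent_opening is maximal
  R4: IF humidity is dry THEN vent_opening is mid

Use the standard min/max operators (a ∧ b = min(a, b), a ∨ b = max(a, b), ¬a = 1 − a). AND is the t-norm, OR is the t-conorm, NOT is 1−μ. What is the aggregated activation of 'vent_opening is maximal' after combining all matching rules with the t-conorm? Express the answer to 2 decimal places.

0.14

R1: hot=0.14, dry=0.19; AND[min(a, b)] → w = 0.14
R2: ¬moist=1−0.44=0.56, cool=0.13, dim=0.06; AND[min(a, b)] → w = 0.06
R3: ¬moist=1−0.44=0.56, cool=0.13; AND[min(a, b)] → w = 0.13
R4: dry=0.19 → w = 0.19
Rules with consequent 'maximal': {R1, R2, R3} → strengths 0.14, 0.06, 0.13
Aggregate via t-conorm [max(a, b)]: 0.14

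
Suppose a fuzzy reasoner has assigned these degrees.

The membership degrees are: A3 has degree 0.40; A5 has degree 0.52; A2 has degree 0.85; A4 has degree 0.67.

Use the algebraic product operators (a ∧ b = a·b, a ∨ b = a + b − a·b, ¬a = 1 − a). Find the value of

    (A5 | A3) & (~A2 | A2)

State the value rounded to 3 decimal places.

A5 | A3 = a + b − a·b on (0.5200, 0.4000) = 0.7120
~A2 = 1 − 0.8500 = 0.1500
~A2 | A2 = a + b − a·b on (0.1500, 0.8500) = 0.8725
(A5 | A3) & (~A2 | A2) = a·b on (0.7120, 0.8725) = 0.6212

0.621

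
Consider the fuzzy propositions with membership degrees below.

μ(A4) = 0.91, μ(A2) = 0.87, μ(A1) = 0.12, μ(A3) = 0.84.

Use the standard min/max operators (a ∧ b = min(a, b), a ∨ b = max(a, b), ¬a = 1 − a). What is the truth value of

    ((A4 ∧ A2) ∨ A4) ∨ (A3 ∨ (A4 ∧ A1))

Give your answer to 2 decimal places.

0.91

A4 ∧ A2 = min(a, b) on (0.91, 0.87) = 0.87
(A4 ∧ A2) ∨ A4 = max(a, b) on (0.87, 0.91) = 0.91
A4 ∧ A1 = min(a, b) on (0.91, 0.12) = 0.12
A3 ∨ (A4 ∧ A1) = max(a, b) on (0.84, 0.12) = 0.84
((A4 ∧ A2) ∨ A4) ∨ (A3 ∨ (A4 ∧ A1)) = max(a, b) on (0.91, 0.84) = 0.91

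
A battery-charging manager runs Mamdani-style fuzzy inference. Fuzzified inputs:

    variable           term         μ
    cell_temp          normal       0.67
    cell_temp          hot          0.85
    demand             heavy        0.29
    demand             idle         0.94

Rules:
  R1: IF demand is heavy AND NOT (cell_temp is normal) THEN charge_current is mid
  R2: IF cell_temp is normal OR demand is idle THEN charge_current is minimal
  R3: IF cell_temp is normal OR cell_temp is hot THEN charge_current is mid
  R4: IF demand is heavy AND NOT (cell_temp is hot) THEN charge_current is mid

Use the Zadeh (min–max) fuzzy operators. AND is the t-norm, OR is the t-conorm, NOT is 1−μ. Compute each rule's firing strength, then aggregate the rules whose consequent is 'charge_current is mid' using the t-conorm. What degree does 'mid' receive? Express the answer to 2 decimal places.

R1: heavy=0.29, ¬normal=1−0.67=0.33; AND[min(a, b)] → w = 0.29
R2: normal=0.67, idle=0.94; OR[max(a, b)] → w = 0.94
R3: normal=0.67, hot=0.85; OR[max(a, b)] → w = 0.85
R4: heavy=0.29, ¬hot=1−0.85=0.15; AND[min(a, b)] → w = 0.15
Rules with consequent 'mid': {R1, R3, R4} → strengths 0.29, 0.85, 0.15
Aggregate via t-conorm [max(a, b)]: 0.85

0.85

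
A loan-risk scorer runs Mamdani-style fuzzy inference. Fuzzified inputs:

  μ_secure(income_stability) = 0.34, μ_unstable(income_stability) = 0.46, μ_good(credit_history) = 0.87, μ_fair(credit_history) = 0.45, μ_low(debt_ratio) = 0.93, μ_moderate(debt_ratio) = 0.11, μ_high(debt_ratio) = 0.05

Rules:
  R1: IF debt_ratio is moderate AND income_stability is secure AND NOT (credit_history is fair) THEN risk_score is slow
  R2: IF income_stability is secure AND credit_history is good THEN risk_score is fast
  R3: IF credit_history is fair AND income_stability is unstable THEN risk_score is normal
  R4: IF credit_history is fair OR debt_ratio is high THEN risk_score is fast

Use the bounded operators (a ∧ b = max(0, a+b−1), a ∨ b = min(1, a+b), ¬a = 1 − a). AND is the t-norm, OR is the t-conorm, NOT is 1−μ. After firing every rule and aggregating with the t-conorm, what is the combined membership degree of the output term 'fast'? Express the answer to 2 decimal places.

0.71

R1: moderate=0.11, secure=0.34, ¬fair=1−0.45=0.55; AND[max(0, a+b−1)] → w = 0.00
R2: secure=0.34, good=0.87; AND[max(0, a+b−1)] → w = 0.21
R3: fair=0.45, unstable=0.46; AND[max(0, a+b−1)] → w = 0.00
R4: fair=0.45, high=0.05; OR[min(1, a+b)] → w = 0.50
Rules with consequent 'fast': {R2, R4} → strengths 0.21, 0.50
Aggregate via t-conorm [min(1, a+b)]: 0.71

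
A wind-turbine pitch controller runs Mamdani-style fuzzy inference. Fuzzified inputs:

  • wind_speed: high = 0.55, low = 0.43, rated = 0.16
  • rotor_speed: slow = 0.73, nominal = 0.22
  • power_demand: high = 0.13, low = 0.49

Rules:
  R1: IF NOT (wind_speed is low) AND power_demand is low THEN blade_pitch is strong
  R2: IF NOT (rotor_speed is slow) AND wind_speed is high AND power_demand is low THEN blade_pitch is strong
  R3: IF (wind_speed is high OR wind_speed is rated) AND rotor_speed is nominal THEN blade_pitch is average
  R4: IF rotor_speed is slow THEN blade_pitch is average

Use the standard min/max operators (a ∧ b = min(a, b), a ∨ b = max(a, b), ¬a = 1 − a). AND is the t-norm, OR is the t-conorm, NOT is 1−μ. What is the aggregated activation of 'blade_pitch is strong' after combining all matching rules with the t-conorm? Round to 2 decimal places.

R1: ¬low=1−0.43=0.57, low=0.49; AND[min(a, b)] → w = 0.49
R2: ¬slow=1−0.73=0.27, high=0.55, low=0.49; AND[min(a, b)] → w = 0.27
R3: (high=0.55 OR rated=0.16) = 0.55; AND[min(a, b)] with nominal=0.22 → w = 0.22
R4: slow=0.73 → w = 0.73
Rules with consequent 'strong': {R1, R2} → strengths 0.49, 0.27
Aggregate via t-conorm [max(a, b)]: 0.49

0.49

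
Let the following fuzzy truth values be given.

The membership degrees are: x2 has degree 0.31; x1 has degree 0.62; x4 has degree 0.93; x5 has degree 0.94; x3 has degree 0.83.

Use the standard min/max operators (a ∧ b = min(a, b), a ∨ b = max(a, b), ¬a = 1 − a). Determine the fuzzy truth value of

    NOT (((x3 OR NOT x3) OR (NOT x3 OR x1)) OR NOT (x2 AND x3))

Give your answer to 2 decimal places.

0.17

NOT x3 = 1 − 0.83 = 0.17
x3 OR NOT x3 = max(a, b) on (0.83, 0.17) = 0.83
NOT x3 = 1 − 0.83 = 0.17
NOT x3 OR x1 = max(a, b) on (0.17, 0.62) = 0.62
(x3 OR NOT x3) OR (NOT x3 OR x1) = max(a, b) on (0.83, 0.62) = 0.83
x2 AND x3 = min(a, b) on (0.31, 0.83) = 0.31
NOT (x2 AND x3) = 1 − 0.31 = 0.69
((x3 OR NOT x3) OR (NOT x3 OR x1)) OR NOT (x2 AND x3) = max(a, b) on (0.83, 0.69) = 0.83
NOT (((x3 OR NOT x3) OR (NOT x3 OR x1)) OR NOT (x2 AND x3)) = 1 − 0.83 = 0.17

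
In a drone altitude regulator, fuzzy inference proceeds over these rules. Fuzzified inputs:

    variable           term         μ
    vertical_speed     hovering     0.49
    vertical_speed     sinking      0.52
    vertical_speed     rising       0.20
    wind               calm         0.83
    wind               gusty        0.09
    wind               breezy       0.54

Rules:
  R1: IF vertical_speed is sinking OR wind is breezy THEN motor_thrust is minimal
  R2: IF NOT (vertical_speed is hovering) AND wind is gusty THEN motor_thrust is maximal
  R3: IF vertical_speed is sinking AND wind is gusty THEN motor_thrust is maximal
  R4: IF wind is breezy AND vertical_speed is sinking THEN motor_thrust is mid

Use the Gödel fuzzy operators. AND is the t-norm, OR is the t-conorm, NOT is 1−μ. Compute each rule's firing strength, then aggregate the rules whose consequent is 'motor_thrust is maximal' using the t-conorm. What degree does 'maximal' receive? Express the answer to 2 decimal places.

R1: sinking=0.52, breezy=0.54; OR[max(a, b)] → w = 0.54
R2: ¬hovering=1−0.49=0.51, gusty=0.09; AND[min(a, b)] → w = 0.09
R3: sinking=0.52, gusty=0.09; AND[min(a, b)] → w = 0.09
R4: breezy=0.54, sinking=0.52; AND[min(a, b)] → w = 0.52
Rules with consequent 'maximal': {R2, R3} → strengths 0.09, 0.09
Aggregate via t-conorm [max(a, b)]: 0.09

0.09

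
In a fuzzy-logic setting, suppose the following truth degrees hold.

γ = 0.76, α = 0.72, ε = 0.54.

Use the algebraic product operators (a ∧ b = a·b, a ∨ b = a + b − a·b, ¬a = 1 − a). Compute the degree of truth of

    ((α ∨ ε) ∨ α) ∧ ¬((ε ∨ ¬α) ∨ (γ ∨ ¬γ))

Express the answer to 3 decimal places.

α ∨ ε = a + b − a·b on (0.7200, 0.5400) = 0.8712
(α ∨ ε) ∨ α = a + b − a·b on (0.8712, 0.7200) = 0.9639
¬α = 1 − 0.7200 = 0.2800
ε ∨ ¬α = a + b − a·b on (0.5400, 0.2800) = 0.6688
¬γ = 1 − 0.7600 = 0.2400
γ ∨ ¬γ = a + b − a·b on (0.7600, 0.2400) = 0.8176
(ε ∨ ¬α) ∨ (γ ∨ ¬γ) = a + b − a·b on (0.6688, 0.8176) = 0.9396
¬((ε ∨ ¬α) ∨ (γ ∨ ¬γ)) = 1 − 0.9396 = 0.0604
((α ∨ ε) ∨ α) ∧ ¬((ε ∨ ¬α) ∨ (γ ∨ ¬γ)) = a·b on (0.9639, 0.0604) = 0.0582

0.058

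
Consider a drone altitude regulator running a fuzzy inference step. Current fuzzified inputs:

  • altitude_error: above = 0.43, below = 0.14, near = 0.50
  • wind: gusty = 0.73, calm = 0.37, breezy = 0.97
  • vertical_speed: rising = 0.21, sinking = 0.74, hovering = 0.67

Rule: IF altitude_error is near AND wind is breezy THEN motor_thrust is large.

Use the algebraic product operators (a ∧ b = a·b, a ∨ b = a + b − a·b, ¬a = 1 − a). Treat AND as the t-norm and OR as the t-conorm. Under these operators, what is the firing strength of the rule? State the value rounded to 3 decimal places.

0.485

firing strength: near=0.50, breezy=0.97; AND[a·b] → w = 0.4850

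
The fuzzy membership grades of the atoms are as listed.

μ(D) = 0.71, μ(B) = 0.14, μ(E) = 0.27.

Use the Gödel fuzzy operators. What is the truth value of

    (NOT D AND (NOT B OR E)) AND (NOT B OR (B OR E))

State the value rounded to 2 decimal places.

NOT D = 1 − 0.71 = 0.29
NOT B = 1 − 0.14 = 0.86
NOT B OR E = max(a, b) on (0.86, 0.27) = 0.86
NOT D AND (NOT B OR E) = min(a, b) on (0.29, 0.86) = 0.29
NOT B = 1 − 0.14 = 0.86
B OR E = max(a, b) on (0.14, 0.27) = 0.27
NOT B OR (B OR E) = max(a, b) on (0.86, 0.27) = 0.86
(NOT D AND (NOT B OR E)) AND (NOT B OR (B OR E)) = min(a, b) on (0.29, 0.86) = 0.29

0.29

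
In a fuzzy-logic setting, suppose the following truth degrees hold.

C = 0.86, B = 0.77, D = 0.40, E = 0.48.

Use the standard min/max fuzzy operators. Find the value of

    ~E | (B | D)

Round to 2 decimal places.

~E = 1 − 0.48 = 0.52
B | D = max(a, b) on (0.77, 0.40) = 0.77
~E | (B | D) = max(a, b) on (0.52, 0.77) = 0.77

0.77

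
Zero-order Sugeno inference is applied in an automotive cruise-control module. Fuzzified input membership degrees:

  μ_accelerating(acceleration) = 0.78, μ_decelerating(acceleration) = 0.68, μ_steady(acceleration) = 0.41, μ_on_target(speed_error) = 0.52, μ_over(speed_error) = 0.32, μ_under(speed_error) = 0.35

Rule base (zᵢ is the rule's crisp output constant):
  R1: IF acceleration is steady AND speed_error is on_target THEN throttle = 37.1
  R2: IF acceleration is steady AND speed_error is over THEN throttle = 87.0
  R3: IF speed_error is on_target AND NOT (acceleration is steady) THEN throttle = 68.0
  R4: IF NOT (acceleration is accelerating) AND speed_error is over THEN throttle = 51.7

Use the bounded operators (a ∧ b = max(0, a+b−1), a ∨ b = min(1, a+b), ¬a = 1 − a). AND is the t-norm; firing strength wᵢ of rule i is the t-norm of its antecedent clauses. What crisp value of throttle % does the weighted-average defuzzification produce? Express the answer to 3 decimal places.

R1 (z=37.1): steady=0.41, on_target=0.52; AND[max(0, a+b−1)] → w = 0.00
R2 (z=87.0): steady=0.41, over=0.32; AND[max(0, a+b−1)] → w = 0.00
R3 (z=68.0): on_target=0.52, ¬steady=1−0.41=0.59; AND[max(0, a+b−1)] → w = 0.11
R4 (z=51.7): ¬accelerating=1−0.78=0.22, over=0.32; AND[max(0, a+b−1)] → w = 0.00
Weighted average = (0.00·37.1 + 0.00·87.0 + 0.11·68.0 + 0.00·51.7) / (0.00 + 0.00 + 0.11 + 0.00)
  = 7.4800 / 0.1100 = 68.000

68.000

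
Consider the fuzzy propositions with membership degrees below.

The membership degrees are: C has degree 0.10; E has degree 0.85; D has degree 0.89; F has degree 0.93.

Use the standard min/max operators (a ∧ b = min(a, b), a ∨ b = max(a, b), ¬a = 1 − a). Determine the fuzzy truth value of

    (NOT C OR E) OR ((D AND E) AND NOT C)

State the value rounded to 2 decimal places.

NOT C = 1 − 0.10 = 0.90
NOT C OR E = max(a, b) on (0.90, 0.85) = 0.90
D AND E = min(a, b) on (0.89, 0.85) = 0.85
NOT C = 1 − 0.10 = 0.90
(D AND E) AND NOT C = min(a, b) on (0.85, 0.90) = 0.85
(NOT C OR E) OR ((D AND E) AND NOT C) = max(a, b) on (0.90, 0.85) = 0.90

0.90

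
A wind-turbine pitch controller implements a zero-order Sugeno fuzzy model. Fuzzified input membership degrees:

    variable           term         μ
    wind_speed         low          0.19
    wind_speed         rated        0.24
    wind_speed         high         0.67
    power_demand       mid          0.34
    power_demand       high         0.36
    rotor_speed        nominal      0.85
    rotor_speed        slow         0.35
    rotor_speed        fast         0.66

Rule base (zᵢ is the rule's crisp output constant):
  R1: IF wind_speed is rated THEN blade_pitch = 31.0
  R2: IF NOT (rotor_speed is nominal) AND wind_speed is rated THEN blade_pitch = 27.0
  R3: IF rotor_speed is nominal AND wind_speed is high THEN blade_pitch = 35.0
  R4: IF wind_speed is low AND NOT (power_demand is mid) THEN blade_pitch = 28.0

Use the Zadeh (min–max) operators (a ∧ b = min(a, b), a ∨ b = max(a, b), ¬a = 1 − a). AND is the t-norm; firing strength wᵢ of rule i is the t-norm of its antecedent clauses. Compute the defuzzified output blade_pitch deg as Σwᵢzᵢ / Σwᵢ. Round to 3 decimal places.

R1 (z=31.0): rated=0.24 → w = 0.24
R2 (z=27.0): ¬nominal=1−0.85=0.15, rated=0.24; AND[min(a, b)] → w = 0.15
R3 (z=35.0): nominal=0.85, high=0.67; AND[min(a, b)] → w = 0.67
R4 (z=28.0): low=0.19, ¬mid=1−0.34=0.66; AND[min(a, b)] → w = 0.19
Weighted average = (0.24·31.0 + 0.15·27.0 + 0.67·35.0 + 0.19·28.0) / (0.24 + 0.15 + 0.67 + 0.19)
  = 40.2600 / 1.2500 = 32.208

32.208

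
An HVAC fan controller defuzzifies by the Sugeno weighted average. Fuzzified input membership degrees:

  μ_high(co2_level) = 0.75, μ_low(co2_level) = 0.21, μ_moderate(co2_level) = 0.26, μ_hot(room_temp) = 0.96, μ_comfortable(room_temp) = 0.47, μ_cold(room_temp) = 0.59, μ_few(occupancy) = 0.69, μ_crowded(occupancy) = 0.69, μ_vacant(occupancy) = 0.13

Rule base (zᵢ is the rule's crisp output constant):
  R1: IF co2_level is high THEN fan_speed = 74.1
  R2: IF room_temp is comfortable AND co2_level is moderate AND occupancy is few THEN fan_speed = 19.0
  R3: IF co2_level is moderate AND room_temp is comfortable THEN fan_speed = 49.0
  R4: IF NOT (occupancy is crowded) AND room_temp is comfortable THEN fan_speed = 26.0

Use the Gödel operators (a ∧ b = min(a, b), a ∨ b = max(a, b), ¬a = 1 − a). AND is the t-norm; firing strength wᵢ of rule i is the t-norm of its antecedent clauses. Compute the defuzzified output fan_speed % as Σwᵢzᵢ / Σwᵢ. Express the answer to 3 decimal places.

51.465

R1 (z=74.1): high=0.75 → w = 0.75
R2 (z=19.0): comfortable=0.47, moderate=0.26, few=0.69; AND[min(a, b)] → w = 0.26
R3 (z=49.0): moderate=0.26, comfortable=0.47; AND[min(a, b)] → w = 0.26
R4 (z=26.0): ¬crowded=1−0.69=0.31, comfortable=0.47; AND[min(a, b)] → w = 0.31
Weighted average = (0.75·74.1 + 0.26·19.0 + 0.26·49.0 + 0.31·26.0) / (0.75 + 0.26 + 0.26 + 0.31)
  = 81.3150 / 1.5800 = 51.465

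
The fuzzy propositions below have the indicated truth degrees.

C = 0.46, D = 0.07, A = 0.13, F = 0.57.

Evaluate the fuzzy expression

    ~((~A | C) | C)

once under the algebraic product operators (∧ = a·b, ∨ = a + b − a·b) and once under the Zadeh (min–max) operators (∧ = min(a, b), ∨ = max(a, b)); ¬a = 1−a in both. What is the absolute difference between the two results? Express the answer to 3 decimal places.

0.092

Under algebraic product:
  ~A = 1 − 0.1300 = 0.8700
  ~A | C = a + b − a·b on (0.8700, 0.4600) = 0.9298
  (~A | C) | C = a + b − a·b on (0.9298, 0.4600) = 0.9621
  ~((~A | C) | C) = 1 − 0.9621 = 0.0379
  → value = 0.0379
Under Zadeh (min–max):
  ~A = 1 − 0.13 = 0.87
  ~A | C = max(a, b) on (0.87, 0.46) = 0.87
  (~A | C) | C = max(a, b) on (0.87, 0.46) = 0.87
  ~((~A | C) | C) = 1 − 0.87 = 0.13
  → value = 0.1300
|0.0379 − 0.1300| = 0.092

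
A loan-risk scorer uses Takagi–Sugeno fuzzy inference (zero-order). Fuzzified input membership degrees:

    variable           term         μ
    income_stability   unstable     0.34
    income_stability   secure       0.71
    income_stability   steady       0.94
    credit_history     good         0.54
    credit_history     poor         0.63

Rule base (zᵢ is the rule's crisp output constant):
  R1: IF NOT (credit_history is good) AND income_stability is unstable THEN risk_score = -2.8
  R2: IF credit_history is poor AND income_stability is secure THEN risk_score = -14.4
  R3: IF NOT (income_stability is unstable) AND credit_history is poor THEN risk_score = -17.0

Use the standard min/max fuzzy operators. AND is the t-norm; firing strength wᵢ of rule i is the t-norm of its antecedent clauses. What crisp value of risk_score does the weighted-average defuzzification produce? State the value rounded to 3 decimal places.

-12.959

R1 (z=-2.8): ¬good=1−0.54=0.46, unstable=0.34; AND[min(a, b)] → w = 0.34
R2 (z=-14.4): poor=0.63, secure=0.71; AND[min(a, b)] → w = 0.63
R3 (z=-17.0): ¬unstable=1−0.34=0.66, poor=0.63; AND[min(a, b)] → w = 0.63
Weighted average = (0.34·-2.8 + 0.63·-14.4 + 0.63·-17.0) / (0.34 + 0.63 + 0.63)
  = -20.7340 / 1.6000 = -12.959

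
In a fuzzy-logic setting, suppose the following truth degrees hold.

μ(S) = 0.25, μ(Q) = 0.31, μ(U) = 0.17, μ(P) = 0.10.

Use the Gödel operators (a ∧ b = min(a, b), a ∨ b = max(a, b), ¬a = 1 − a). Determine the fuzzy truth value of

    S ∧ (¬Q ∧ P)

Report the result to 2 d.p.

¬Q = 1 − 0.31 = 0.69
¬Q ∧ P = min(a, b) on (0.69, 0.10) = 0.10
S ∧ (¬Q ∧ P) = min(a, b) on (0.25, 0.10) = 0.10

0.10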